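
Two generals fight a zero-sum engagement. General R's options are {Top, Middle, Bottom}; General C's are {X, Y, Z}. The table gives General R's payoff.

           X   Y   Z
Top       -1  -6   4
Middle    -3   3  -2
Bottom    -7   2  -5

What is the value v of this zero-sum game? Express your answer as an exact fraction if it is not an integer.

Row minima: Top → -6, Middle → -3, Bottom → -7; maximin = -3.
Column maxima: X → -1, Y → 3, Z → 4; minimax = -1.
-3 ≠ -1, so there is no saddle point; optimal play is mixed.
Bottom is strictly dominated by Middle, so General R never plays it.
Z is strictly dominated by X (it gives General R strictly more in every row), so General C never plays it.
On the remaining 2×2 (Top, Middle vs X, Y):
Let General R play Top with probability p. Expected payoff against X: (-1)p + (-3)(1−p) = 2p − 3; against Y: (-6)p + 3(1−p) = −9p + 3.
Setting these equal: 2p − 3 = −9p + 3 ⇒ 11p = 6 ⇒ p = 6/11, and the value is (2)·(6/11) − 3 = -21/11.
For General C: with q = P(X), equating Top's and Middle's payoffs gives 5q − 6 = −6q + 3 ⇒ q = 9/11.

-21/11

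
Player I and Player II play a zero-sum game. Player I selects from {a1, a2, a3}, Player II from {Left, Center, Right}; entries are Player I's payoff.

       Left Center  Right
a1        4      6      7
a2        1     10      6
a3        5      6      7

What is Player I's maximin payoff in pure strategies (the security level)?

Row minima: a1 → 4, a2 → 1, a3 → 5.
The best of these is 5.

5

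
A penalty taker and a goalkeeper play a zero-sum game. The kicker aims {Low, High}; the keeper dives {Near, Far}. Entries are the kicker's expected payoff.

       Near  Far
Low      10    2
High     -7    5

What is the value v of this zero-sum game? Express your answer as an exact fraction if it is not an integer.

16/5

Row minima: Low → 2, High → -7; maximin = 2.
Column maxima: Near → 10, Far → 5; minimax = 5.
2 ≠ 5, so there is no saddle point; optimal play is mixed.
Let the kicker play Low with probability p. Expected payoff against Near: 10p + (-7)(1−p) = 17p − 7; against Far: 2p + 5(1−p) = −3p + 5.
Setting these equal: 17p − 7 = −3p + 5 ⇒ 20p = 12 ⇒ p = 3/5, and the value is (17)·(3/5) − 7 = 16/5.
For the keeper: with q = P(Near), equating Low's and High's payoffs gives 8q + 2 = −12q + 5 ⇒ q = 3/20.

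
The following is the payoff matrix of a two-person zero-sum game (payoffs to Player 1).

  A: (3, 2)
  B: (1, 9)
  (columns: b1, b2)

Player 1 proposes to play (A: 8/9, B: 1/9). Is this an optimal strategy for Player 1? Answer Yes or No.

Against b1 this mix gives (8/9)·3 + (1/9)·1 = 25/9.
Against b2 this mix gives (8/9)·2 + (1/9)·9 = 25/9.
All of Player 2's active replies (b1, b2) yield 25/9, and no column does worse for Player 1. The mix makes Player 2 indifferent and guarantees 25/9, so it is optimal.

Yes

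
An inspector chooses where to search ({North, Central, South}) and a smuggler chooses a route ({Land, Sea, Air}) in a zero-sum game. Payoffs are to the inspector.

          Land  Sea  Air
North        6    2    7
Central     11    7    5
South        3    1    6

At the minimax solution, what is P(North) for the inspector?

Row minima: North → 2, Central → 5, South → 1; maximin = 5.
Column maxima: Land → 11, Sea → 7, Air → 7; minimax = 7.
5 ≠ 7, so there is no saddle point; optimal play is mixed.
South is strictly dominated by North, so the inspector never plays it.
Land is strictly dominated by Sea (it gives the inspector strictly more in every row), so the smuggler never plays it.
On the remaining 2×2 (North, Central vs Sea, Air):
Let the inspector play North with probability p. Expected payoff against Sea: 2p + 7(1−p) = −5p + 7; against Air: 7p + 5(1−p) = 2p + 5.
Setting these equal: −5p + 7 = 2p + 5 ⇒ −7p = -2 ⇒ p = 2/7, and the value is (-5)·(2/7) + 7 = 39/7.
For the smuggler: with q = P(Sea), equating North's and Central's payoffs gives −5q + 7 = 2q + 5 ⇒ q = 2/7.

2/7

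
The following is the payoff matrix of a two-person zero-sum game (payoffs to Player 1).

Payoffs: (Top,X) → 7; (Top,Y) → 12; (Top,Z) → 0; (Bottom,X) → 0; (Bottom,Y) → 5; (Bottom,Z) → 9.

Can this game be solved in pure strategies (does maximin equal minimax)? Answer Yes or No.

Row minima: Top → 0, Bottom → 0; maximin = 0.
Column maxima: X → 7, Y → 12, Z → 9; minimax = 7.
0 ≠ 7, so no pure-strategy equilibrium exists.

No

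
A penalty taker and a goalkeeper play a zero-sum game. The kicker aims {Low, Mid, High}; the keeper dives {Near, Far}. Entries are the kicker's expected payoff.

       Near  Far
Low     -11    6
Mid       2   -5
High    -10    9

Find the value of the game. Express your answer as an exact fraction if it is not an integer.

Row minima: Low → -11, Mid → -5, High → -10; maximin = -5.
Column maxima: Near → 2, Far → 9; minimax = 2.
-5 ≠ 2, so there is no saddle point; optimal play is mixed.
Low is strictly dominated by High, so the kicker never plays it.
On the remaining 2×2 (Mid, High vs Near, Far):
Let the kicker play Mid with probability p. Expected payoff against Near: 2p + (-10)(1−p) = 12p − 10; against Far: (-5)p + 9(1−p) = −14p + 9.
Setting these equal: 12p − 10 = −14p + 9 ⇒ 26p = 19 ⇒ p = 19/26, and the value is (12)·(19/26) − 10 = -16/13.
For the keeper: with q = P(Near), equating Mid's and High's payoffs gives 7q − 5 = −19q + 9 ⇒ q = 7/13.

-16/13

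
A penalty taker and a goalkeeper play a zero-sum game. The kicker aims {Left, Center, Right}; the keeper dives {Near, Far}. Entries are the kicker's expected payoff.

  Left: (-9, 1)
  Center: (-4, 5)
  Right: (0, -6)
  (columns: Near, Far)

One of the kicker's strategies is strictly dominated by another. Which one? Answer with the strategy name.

Left

Center gives a strictly higher payoff than Left against every column: -4 > -9, 5 > 1.
So Left is strictly dominated and the kicker never plays it.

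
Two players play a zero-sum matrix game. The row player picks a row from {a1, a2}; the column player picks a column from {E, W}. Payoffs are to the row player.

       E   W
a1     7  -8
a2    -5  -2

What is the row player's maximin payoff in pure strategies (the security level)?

Row minima: a1 → -8, a2 → -5.
The best of these is -5.

-5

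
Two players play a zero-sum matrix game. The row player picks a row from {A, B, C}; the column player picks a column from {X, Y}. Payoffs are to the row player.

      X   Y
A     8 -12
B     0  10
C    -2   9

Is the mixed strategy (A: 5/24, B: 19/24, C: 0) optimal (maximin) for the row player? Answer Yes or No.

No

Against X this mix gives (5/24)·8 + (19/24)·0 = 5/3.
Against Y this mix gives (5/24)·(-12) + (19/24)·10 = 65/12.
The column player will play X, holding the row player to 5/3. Shifting weight toward the row that does better against X would raise this floor (the equalizing mix achieves 8/3 against both X and Y), so the proposed strategy is not optimal.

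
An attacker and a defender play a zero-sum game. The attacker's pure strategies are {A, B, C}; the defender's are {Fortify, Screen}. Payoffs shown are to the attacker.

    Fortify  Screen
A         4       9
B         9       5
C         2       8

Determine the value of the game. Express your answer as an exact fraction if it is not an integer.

61/9

Row minima: A → 4, B → 5, C → 2; maximin = 5.
Column maxima: Fortify → 9, Screen → 9; minimax = 9.
5 ≠ 9, so there is no saddle point; optimal play is mixed.
C is strictly dominated by A, so the attacker never plays it.
On the remaining 2×2 (A, B vs Fortify, Screen):
Let the attacker play A with probability p. Expected payoff against Fortify: 4p + 9(1−p) = −5p + 9; against Screen: 9p + 5(1−p) = 4p + 5.
Setting these equal: −5p + 9 = 4p + 5 ⇒ −9p = -4 ⇒ p = 4/9, and the value is (-5)·(4/9) + 9 = 61/9.
For the defender: with q = P(Fortify), equating A's and B's payoffs gives −5q + 9 = 4q + 5 ⇒ q = 4/9.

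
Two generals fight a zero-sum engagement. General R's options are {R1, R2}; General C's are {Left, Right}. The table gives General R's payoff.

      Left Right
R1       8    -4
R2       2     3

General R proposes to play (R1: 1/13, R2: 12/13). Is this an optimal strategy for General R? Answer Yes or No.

Against Left this mix gives (1/13)·8 + (12/13)·2 = 32/13.
Against Right this mix gives (1/13)·(-4) + (12/13)·3 = 32/13.
All of General C's active replies (Left, Right) yield 32/13, and no column does worse for General R. The mix makes General C indifferent and guarantees 32/13, so it is optimal.

Yes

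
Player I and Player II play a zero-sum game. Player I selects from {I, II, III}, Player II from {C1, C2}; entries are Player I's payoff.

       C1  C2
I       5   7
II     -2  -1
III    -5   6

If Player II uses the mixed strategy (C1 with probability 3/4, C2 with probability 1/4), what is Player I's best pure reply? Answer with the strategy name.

I

Expected payoff of I: (3/4)·5 + (1/4)·7 = 11/2.
Expected payoff of II: (3/4)·(-2) + (1/4)·(-1) = -7/4.
Expected payoff of III: (3/4)·(-5) + (1/4)·6 = -9/4.
The largest is 11/2, so Player I's best response is I.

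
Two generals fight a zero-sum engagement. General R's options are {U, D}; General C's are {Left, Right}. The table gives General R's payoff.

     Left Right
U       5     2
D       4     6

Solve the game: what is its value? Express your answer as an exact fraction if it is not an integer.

Row minima: U → 2, D → 4; maximin = 4.
Column maxima: Left → 5, Right → 6; minimax = 5.
4 ≠ 5, so there is no saddle point; optimal play is mixed.
Let General R play U with probability p. Expected payoff against Left: 5p + 4(1−p) = p + 4; against Right: 2p + 6(1−p) = −4p + 6.
Setting these equal: p + 4 = −4p + 6 ⇒ 5p = 2 ⇒ p = 2/5, and the value is (1)·(2/5) + 4 = 22/5.
For General C: with q = P(Left), equating U's and D's payoffs gives 3q + 2 = −2q + 6 ⇒ q = 4/5.

22/5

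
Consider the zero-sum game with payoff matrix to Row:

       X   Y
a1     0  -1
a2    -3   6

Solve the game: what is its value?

Row minima: a1 → -1, a2 → -3; maximin = -1.
Column maxima: X → 0, Y → 6; minimax = 0.
-1 ≠ 0, so there is no saddle point; optimal play is mixed.
Let Row play a1 with probability p. Expected payoff against X: 0p + (-3)(1−p) = 3p − 3; against Y: (-1)p + 6(1−p) = −7p + 6.
Setting these equal: 3p − 3 = −7p + 6 ⇒ 10p = 9 ⇒ p = 9/10, and the value is (3)·(9/10) − 3 = -3/10.
For Column: with q = P(X), equating a1's and a2's payoffs gives q − 1 = −9q + 6 ⇒ q = 7/10.

-3/10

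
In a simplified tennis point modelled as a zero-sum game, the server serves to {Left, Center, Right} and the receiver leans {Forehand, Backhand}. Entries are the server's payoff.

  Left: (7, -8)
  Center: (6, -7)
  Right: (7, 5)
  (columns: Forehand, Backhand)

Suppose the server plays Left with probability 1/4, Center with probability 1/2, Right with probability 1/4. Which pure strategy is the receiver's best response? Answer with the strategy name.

Backhand

If the receiver plays Forehand, the server's expected payoff is (1/4)·7 + (1/2)·6 + (1/4)·7 = 13/2.
If the receiver plays Backhand, the server's expected payoff is (1/4)·(-8) + (1/2)·(-7) + (1/4)·5 = -17/4.
The receiver minimizes the server's payoff; the smallest is -17/4, so the best response is Backhand.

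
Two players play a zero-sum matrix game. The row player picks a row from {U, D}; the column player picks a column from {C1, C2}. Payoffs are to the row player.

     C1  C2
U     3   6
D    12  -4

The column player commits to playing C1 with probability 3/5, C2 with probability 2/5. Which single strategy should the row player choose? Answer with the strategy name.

Expected payoff of U: (3/5)·3 + (2/5)·6 = 21/5.
Expected payoff of D: (3/5)·12 + (2/5)·(-4) = 28/5.
The largest is 28/5, so the row player's best response is D.

D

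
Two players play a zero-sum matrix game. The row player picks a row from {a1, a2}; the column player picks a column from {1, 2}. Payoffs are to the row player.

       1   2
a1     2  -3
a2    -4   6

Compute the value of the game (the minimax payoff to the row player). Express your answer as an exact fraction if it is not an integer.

Row minima: a1 → -3, a2 → -4; maximin = -3.
Column maxima: 1 → 2, 2 → 6; minimax = 2.
-3 ≠ 2, so there is no saddle point; optimal play is mixed.
Let the row player play a1 with probability p. Expected payoff against 1: 2p + (-4)(1−p) = 6p − 4; against 2: (-3)p + 6(1−p) = −9p + 6.
Setting these equal: 6p − 4 = −9p + 6 ⇒ 15p = 10 ⇒ p = 2/3, and the value is (6)·(2/3) − 4 = 0.
For the column player: with q = P(1), equating a1's and a2's payoffs gives 5q − 3 = −10q + 6 ⇒ q = 3/5.

0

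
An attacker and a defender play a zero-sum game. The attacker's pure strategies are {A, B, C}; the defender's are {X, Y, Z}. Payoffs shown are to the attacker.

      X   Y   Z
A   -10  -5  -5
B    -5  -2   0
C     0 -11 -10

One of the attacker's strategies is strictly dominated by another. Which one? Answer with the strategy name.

A

B gives a strictly higher payoff than A against every column: -5 > -10, -2 > -5, 0 > -5.
So A is strictly dominated and the attacker never plays it.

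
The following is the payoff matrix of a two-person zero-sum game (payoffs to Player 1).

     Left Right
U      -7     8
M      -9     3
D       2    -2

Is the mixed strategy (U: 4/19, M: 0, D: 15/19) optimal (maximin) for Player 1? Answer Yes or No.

Yes

Against Left this mix gives (4/19)·(-7) + (15/19)·2 = 2/19.
Against Right this mix gives (4/19)·8 + (15/19)·(-2) = 2/19.
All of Player 2's active replies (Left, Right) yield 2/19, and no column does worse for Player 1. The mix makes Player 2 indifferent and guarantees 2/19, so it is optimal.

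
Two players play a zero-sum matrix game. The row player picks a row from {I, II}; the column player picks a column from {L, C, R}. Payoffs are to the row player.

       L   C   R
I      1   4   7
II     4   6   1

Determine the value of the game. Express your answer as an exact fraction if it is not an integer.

3

Row minima: I → 1, II → 1; maximin = 1.
Column maxima: L → 4, C → 6, R → 7; minimax = 4.
1 ≠ 4, so there is no saddle point; optimal play is mixed.
C is strictly dominated by L (it gives the row player strictly more in every row), so the column player never plays it.
On the remaining 2×2 (I, II vs L, R):
Let the row player play I with probability p. Expected payoff against L: 1p + 4(1−p) = −3p + 4; against R: 7p + 1(1−p) = 6p + 1.
Setting these equal: −3p + 4 = 6p + 1 ⇒ −9p = -3 ⇒ p = 1/3, and the value is (-3)·(1/3) + 4 = 3.
For the column player: with q = P(L), equating I's and II's payoffs gives −6q + 7 = 3q + 1 ⇒ q = 2/3.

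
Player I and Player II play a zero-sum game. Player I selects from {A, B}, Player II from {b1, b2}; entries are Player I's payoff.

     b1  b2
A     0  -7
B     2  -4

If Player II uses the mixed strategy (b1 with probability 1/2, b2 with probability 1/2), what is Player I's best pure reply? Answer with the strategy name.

Expected payoff of A: (1/2)·0 + (1/2)·(-7) = -7/2.
Expected payoff of B: (1/2)·2 + (1/2)·(-4) = -1.
The largest is -1, so Player I's best response is B.

B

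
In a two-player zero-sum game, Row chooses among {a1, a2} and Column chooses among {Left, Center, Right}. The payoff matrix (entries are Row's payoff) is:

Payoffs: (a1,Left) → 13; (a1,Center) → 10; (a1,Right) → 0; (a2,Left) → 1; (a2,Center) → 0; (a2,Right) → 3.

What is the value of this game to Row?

Row minima: a1 → 0, a2 → 0; maximin = 0.
Column maxima: Left → 13, Center → 10, Right → 3; minimax = 3.
0 ≠ 3, so there is no saddle point; optimal play is mixed.
Left is strictly dominated by Center (it gives Row strictly more in every row), so Column never plays it.
On the remaining 2×2 (a1, a2 vs Center, Right):
Let Row play a1 with probability p. Expected payoff against Center: 10p + 0(1−p) = 10p; against Right: 0p + 3(1−p) = −3p + 3.
Setting these equal: 10p = −3p + 3 ⇒ 13p = 3 ⇒ p = 3/13, and the value is (10)·(3/13) = 30/13.
For Column: with q = P(Center), equating a1's and a2's payoffs gives 10q = −3q + 3 ⇒ q = 3/13.

30/13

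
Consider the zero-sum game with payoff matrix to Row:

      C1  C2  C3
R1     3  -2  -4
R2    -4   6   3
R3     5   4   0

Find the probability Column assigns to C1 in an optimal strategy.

Row minima: R1 → -4, R2 → -4, R3 → 0; maximin = 0.
Column maxima: C1 → 5, C2 → 6, C3 → 3; minimax = 3.
0 ≠ 3, so there is no saddle point; optimal play is mixed.
R1 is strictly dominated by R3, so Row never plays it.
C2 is strictly dominated by C3 (it gives Row strictly more in every row), so Column never plays it.
On the remaining 2×2 (R2, R3 vs C1, C3):
Let Row play R2 with probability p. Expected payoff against C1: (-4)p + 5(1−p) = −9p + 5; against C3: 3p + 0(1−p) = 3p.
Setting these equal: −9p + 5 = 3p ⇒ −12p = -5 ⇒ p = 5/12, and the value is (-9)·(5/12) + 5 = 5/4.
For Column: with q = P(C1), equating R2's and R3's payoffs gives −7q + 3 = 5q ⇒ q = 1/4.

1/4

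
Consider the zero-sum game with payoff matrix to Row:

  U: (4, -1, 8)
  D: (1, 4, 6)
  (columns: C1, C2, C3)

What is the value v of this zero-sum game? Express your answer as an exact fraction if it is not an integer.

Row minima: U → -1, D → 1; maximin = 1.
Column maxima: C1 → 4, C2 → 4, C3 → 8; minimax = 4.
1 ≠ 4, so there is no saddle point; optimal play is mixed.
C3 is strictly dominated by C1 (it gives Row strictly more in every row), so Column never plays it.
On the remaining 2×2 (U, D vs C1, C2):
Let Row play U with probability p. Expected payoff against C1: 4p + 1(1−p) = 3p + 1; against C2: (-1)p + 4(1−p) = −5p + 4.
Setting these equal: 3p + 1 = −5p + 4 ⇒ 8p = 3 ⇒ p = 3/8, and the value is (3)·(3/8) + 1 = 17/8.
For Column: with q = P(C1), equating U's and D's payoffs gives 5q − 1 = −3q + 4 ⇒ q = 5/8.

17/8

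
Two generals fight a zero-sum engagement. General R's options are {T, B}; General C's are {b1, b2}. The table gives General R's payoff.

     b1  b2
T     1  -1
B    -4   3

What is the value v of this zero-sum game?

Row minima: T → -1, B → -4; maximin = -1.
Column maxima: b1 → 1, b2 → 3; minimax = 1.
-1 ≠ 1, so there is no saddle point; optimal play is mixed.
Let General R play T with probability p. Expected payoff against b1: 1p + (-4)(1−p) = 5p − 4; against b2: (-1)p + 3(1−p) = −4p + 3.
Setting these equal: 5p − 4 = −4p + 3 ⇒ 9p = 7 ⇒ p = 7/9, and the value is (5)·(7/9) − 4 = -1/9.
For General C: with q = P(b1), equating T's and B's payoffs gives 2q − 1 = −7q + 3 ⇒ q = 4/9.

-1/9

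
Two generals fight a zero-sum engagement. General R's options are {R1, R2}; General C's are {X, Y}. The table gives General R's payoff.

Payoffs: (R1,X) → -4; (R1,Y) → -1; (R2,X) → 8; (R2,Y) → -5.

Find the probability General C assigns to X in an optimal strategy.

Row minima: R1 → -4, R2 → -5; maximin = -4.
Column maxima: X → 8, Y → -1; minimax = -1.
-4 ≠ -1, so there is no saddle point; optimal play is mixed.
Let General R play R1 with probability p. Expected payoff against X: (-4)p + 8(1−p) = −12p + 8; against Y: (-1)p + (-5)(1−p) = 4p − 5.
Setting these equal: −12p + 8 = 4p − 5 ⇒ −16p = -13 ⇒ p = 13/16, and the value is (-12)·(13/16) + 8 = -7/4.
For General C: with q = P(X), equating R1's and R2's payoffs gives −3q − 1 = 13q − 5 ⇒ q = 1/4.

1/4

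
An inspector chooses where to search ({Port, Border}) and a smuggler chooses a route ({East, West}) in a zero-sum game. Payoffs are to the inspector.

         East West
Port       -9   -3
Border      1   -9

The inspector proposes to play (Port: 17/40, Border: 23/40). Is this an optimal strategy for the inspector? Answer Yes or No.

No

Against East this mix gives (17/40)·(-9) + (23/40)·1 = -13/4.
Against West this mix gives (17/40)·(-3) + (23/40)·(-9) = -129/20.
The smuggler will play West, holding the inspector to -129/20. Shifting weight toward the row that does better against West would raise this floor (the equalizing mix achieves -21/4 against both West and East), so the proposed strategy is not optimal.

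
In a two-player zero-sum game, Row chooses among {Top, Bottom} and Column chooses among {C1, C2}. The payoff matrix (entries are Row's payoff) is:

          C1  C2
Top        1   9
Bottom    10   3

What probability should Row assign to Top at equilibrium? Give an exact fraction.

Row minima: Top → 1, Bottom → 3; maximin = 3.
Column maxima: C1 → 10, C2 → 9; minimax = 9.
3 ≠ 9, so there is no saddle point; optimal play is mixed.
Let Row play Top with probability p. Expected payoff against C1: 1p + 10(1−p) = −9p + 10; against C2: 9p + 3(1−p) = 6p + 3.
Setting these equal: −9p + 10 = 6p + 3 ⇒ −15p = -7 ⇒ p = 7/15, and the value is (-9)·(7/15) + 10 = 29/5.
For Column: with q = P(C1), equating Top's and Bottom's payoffs gives −8q + 9 = 7q + 3 ⇒ q = 2/5.

7/15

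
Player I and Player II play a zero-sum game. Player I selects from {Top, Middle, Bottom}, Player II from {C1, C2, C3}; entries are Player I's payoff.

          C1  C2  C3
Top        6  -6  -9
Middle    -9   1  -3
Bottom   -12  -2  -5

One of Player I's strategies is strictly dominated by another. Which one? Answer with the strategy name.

Middle gives a strictly higher payoff than Bottom against every column: -9 > -12, 1 > -2, -3 > -5.
So Bottom is strictly dominated and Player I never plays it.

Bottom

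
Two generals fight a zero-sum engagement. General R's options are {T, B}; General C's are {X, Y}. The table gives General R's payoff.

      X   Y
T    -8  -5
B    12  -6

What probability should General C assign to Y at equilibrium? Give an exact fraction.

20/21

Row minima: T → -8, B → -6; maximin = -6.
Column maxima: X → 12, Y → -5; minimax = -5.
-6 ≠ -5, so there is no saddle point; optimal play is mixed.
Let General R play T with probability p. Expected payoff against X: (-8)p + 12(1−p) = −20p + 12; against Y: (-5)p + (-6)(1−p) = p − 6.
Setting these equal: −20p + 12 = p − 6 ⇒ −21p = -18 ⇒ p = 6/7, and the value is (-20)·(6/7) + 12 = -36/7.
For General C: with q = P(X), equating T's and B's payoffs gives −3q − 5 = 18q − 6 ⇒ q = 1/21.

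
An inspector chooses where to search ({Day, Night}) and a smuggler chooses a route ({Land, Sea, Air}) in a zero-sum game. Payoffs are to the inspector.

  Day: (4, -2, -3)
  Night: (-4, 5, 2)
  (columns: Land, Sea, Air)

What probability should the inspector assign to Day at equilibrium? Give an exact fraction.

Row minima: Day → -3, Night → -4; maximin = -3.
Column maxima: Land → 4, Sea → 5, Air → 2; minimax = 2.
-3 ≠ 2, so there is no saddle point; optimal play is mixed.
Sea is strictly dominated by Air (it gives the inspector strictly more in every row), so the smuggler never plays it.
On the remaining 2×2 (Day, Night vs Land, Air):
Let the inspector play Day with probability p. Expected payoff against Land: 4p + (-4)(1−p) = 8p − 4; against Air: (-3)p + 2(1−p) = −5p + 2.
Setting these equal: 8p − 4 = −5p + 2 ⇒ 13p = 6 ⇒ p = 6/13, and the value is (8)·(6/13) − 4 = -4/13.
For the smuggler: with q = P(Land), equating Day's and Night's payoffs gives 7q − 3 = −6q + 2 ⇒ q = 5/13.

6/13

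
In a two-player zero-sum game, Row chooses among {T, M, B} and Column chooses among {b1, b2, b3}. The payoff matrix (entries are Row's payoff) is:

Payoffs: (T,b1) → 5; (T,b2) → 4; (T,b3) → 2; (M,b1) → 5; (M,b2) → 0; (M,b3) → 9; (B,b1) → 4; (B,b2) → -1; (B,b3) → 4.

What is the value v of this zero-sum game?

Row minima: T → 2, M → 0, B → -1; maximin = 2.
Column maxima: b1 → 5, b2 → 4, b3 → 9; minimax = 4.
2 ≠ 4, so there is no saddle point; optimal play is mixed.
B is strictly dominated by M, so Row never plays it.
b1 is strictly dominated by b2 (it gives Row strictly more in every row), so Column never plays it.
On the remaining 2×2 (T, M vs b2, b3):
Let Row play T with probability p. Expected payoff against b2: 4p + 0(1−p) = 4p; against b3: 2p + 9(1−p) = −7p + 9.
Setting these equal: 4p = −7p + 9 ⇒ 11p = 9 ⇒ p = 9/11, and the value is (4)·(9/11) = 36/11.
For Column: with q = P(b2), equating T's and M's payoffs gives 2q + 2 = −9q + 9 ⇒ q = 7/11.

36/11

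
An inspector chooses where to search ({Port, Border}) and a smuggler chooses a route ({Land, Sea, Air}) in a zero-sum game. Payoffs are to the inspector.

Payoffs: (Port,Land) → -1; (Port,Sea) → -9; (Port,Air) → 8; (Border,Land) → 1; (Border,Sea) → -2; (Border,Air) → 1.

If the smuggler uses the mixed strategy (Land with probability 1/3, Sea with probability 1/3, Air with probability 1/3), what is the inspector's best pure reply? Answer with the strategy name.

Border

Expected payoff of Port: (1/3)·(-1) + (1/3)·(-9) + (1/3)·8 = -2/3.
Expected payoff of Border: (1/3)·1 + (1/3)·(-2) + (1/3)·1 = 0.
The largest is 0, so the inspector's best response is Border.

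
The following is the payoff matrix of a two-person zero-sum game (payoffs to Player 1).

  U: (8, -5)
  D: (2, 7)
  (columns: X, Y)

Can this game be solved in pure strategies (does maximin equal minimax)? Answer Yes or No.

Row minima: U → -5, D → 2; maximin = 2.
Column maxima: X → 8, Y → 7; minimax = 7.
2 ≠ 7, so no pure-strategy equilibrium exists.

No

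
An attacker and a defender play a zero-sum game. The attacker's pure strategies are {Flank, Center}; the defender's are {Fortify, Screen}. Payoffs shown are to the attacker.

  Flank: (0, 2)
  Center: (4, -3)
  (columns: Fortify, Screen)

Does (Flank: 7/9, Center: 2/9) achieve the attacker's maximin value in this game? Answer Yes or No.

Against Fortify this mix gives (7/9)·0 + (2/9)·4 = 8/9.
Against Screen this mix gives (7/9)·2 + (2/9)·(-3) = 8/9.
All of the defender's active replies (Fortify, Screen) yield 8/9, and no column does worse for the attacker. The mix makes the defender indifferent and guarantees 8/9, so it is optimal.

Yes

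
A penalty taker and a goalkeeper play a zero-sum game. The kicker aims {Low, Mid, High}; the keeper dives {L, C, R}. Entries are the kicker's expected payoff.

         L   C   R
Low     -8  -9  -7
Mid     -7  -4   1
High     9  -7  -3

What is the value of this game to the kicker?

-85/19

Row minima: Low → -9, Mid → -7, High → -7; maximin = -7.
Column maxima: L → 9, C → -4, R → 1; minimax = -4.
-7 ≠ -4, so there is no saddle point; optimal play is mixed.
Low is strictly dominated by Mid, so the kicker never plays it.
R is strictly dominated by C (it gives the kicker strictly more in every row), so the keeper never plays it.
On the remaining 2×2 (Mid, High vs L, C):
Let the kicker play Mid with probability p. Expected payoff against L: (-7)p + 9(1−p) = −16p + 9; against C: (-4)p + (-7)(1−p) = 3p − 7.
Setting these equal: −16p + 9 = 3p − 7 ⇒ −19p = -16 ⇒ p = 16/19, and the value is (-16)·(16/19) + 9 = -85/19.
For the keeper: with q = P(L), equating Mid's and High's payoffs gives −3q − 4 = 16q − 7 ⇒ q = 3/19.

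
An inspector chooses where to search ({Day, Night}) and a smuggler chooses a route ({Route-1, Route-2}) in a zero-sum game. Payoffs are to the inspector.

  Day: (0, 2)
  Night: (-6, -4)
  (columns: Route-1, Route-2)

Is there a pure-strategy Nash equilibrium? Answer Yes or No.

Yes

Row minima: Day → 0, Night → -6; maximin = 0.
Column maxima: Route-1 → 0, Route-2 → 2; minimax = 0.
maximin = minimax = 0, so a saddle point exists.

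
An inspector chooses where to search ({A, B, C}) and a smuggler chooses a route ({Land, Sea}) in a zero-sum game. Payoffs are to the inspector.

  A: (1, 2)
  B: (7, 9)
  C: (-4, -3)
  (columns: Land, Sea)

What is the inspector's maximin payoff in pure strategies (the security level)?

7

Row minima: A → 1, B → 7, C → -4.
The best of these is 7.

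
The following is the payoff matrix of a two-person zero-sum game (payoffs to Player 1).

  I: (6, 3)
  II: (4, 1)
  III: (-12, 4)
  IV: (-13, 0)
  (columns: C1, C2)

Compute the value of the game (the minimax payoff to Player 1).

60/19

Row minima: I → 3, II → 1, III → -12, IV → -13; maximin = 3.
Column maxima: C1 → 6, C2 → 4; minimax = 4.
3 ≠ 4, so there is no saddle point; optimal play is mixed.
II is strictly dominated by I, so Player 1 never plays it.
IV is strictly dominated by I, so Player 1 never plays it.
On the remaining 2×2 (I, III vs C1, C2):
Let Player 1 play I with probability p. Expected payoff against C1: 6p + (-12)(1−p) = 18p − 12; against C2: 3p + 4(1−p) = −p + 4.
Setting these equal: 18p − 12 = −p + 4 ⇒ 19p = 16 ⇒ p = 16/19, and the value is (18)·(16/19) − 12 = 60/19.
For Player 2: with q = P(C1), equating I's and III's payoffs gives 3q + 3 = −16q + 4 ⇒ q = 1/19.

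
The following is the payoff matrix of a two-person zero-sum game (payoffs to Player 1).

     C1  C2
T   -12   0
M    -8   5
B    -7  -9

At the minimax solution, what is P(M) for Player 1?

Row minima: T → -12, M → -8, B → -9; maximin = -8.
Column maxima: C1 → -7, C2 → 5; minimax = -7.
-8 ≠ -7, so there is no saddle point; optimal play is mixed.
T is strictly dominated by M, so Player 1 never plays it.
On the remaining 2×2 (M, B vs C1, C2):
Let Player 1 play M with probability p. Expected payoff against C1: (-8)p + (-7)(1−p) = −p − 7; against C2: 5p + (-9)(1−p) = 14p − 9.
Setting these equal: −p − 7 = 14p − 9 ⇒ −15p = -2 ⇒ p = 2/15, and the value is (-1)·(2/15) − 7 = -107/15.
For Player 2: with q = P(C1), equating M's and B's payoffs gives −13q + 5 = 2q − 9 ⇒ q = 14/15.

2/15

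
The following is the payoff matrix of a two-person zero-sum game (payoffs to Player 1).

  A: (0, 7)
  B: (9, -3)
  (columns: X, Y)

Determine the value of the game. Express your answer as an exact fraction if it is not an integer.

63/19

Row minima: A → 0, B → -3; maximin = 0.
Column maxima: X → 9, Y → 7; minimax = 7.
0 ≠ 7, so there is no saddle point; optimal play is mixed.
Let Player 1 play A with probability p. Expected payoff against X: 0p + 9(1−p) = −9p + 9; against Y: 7p + (-3)(1−p) = 10p − 3.
Setting these equal: −9p + 9 = 10p − 3 ⇒ −19p = -12 ⇒ p = 12/19, and the value is (-9)·(12/19) + 9 = 63/19.
For Player 2: with q = P(X), equating A's and B's payoffs gives −7q + 7 = 12q − 3 ⇒ q = 10/19.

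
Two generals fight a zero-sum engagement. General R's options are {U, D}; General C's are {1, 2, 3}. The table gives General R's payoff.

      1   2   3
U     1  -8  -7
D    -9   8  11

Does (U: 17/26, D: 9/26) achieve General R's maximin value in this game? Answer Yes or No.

Yes

Against 1 this mix gives (17/26)·1 + (9/26)·(-9) = -32/13.
Against 2 this mix gives (17/26)·(-8) + (9/26)·8 = -32/13.
Against 3 this mix gives (17/26)·(-7) + (9/26)·11 = -10/13.
All of General C's active replies (1, 2) yield -32/13, and no column does worse for General R. The mix makes General C indifferent and guarantees -32/13, so it is optimal.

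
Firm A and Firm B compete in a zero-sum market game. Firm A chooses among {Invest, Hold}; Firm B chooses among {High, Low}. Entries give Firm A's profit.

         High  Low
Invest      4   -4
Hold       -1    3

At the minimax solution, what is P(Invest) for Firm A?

Row minima: Invest → -4, Hold → -1; maximin = -1.
Column maxima: High → 4, Low → 3; minimax = 3.
-1 ≠ 3, so there is no saddle point; optimal play is mixed.
Let Firm A play Invest with probability p. Expected payoff against High: 4p + (-1)(1−p) = 5p − 1; against Low: (-4)p + 3(1−p) = −7p + 3.
Setting these equal: 5p − 1 = −7p + 3 ⇒ 12p = 4 ⇒ p = 1/3, and the value is (5)·(1/3) − 1 = 2/3.
For Firm B: with q = P(High), equating Invest's and Hold's payoffs gives 8q − 4 = −4q + 3 ⇒ q = 7/12.

1/3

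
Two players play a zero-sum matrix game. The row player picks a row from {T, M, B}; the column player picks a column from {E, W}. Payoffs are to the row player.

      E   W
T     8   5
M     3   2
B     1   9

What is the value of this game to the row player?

Row minima: T → 5, M → 2, B → 1; maximin = 5.
Column maxima: E → 8, W → 9; minimax = 8.
5 ≠ 8, so there is no saddle point; optimal play is mixed.
M is strictly dominated by T, so the row player never plays it.
On the remaining 2×2 (T, B vs E, W):
Let the row player play T with probability p. Expected payoff against E: 8p + 1(1−p) = 7p + 1; against W: 5p + 9(1−p) = −4p + 9.
Setting these equal: 7p + 1 = −4p + 9 ⇒ 11p = 8 ⇒ p = 8/11, and the value is (7)·(8/11) + 1 = 67/11.
For the column player: with q = P(E), equating T's and B's payoffs gives 3q + 5 = −8q + 9 ⇒ q = 4/11.

67/11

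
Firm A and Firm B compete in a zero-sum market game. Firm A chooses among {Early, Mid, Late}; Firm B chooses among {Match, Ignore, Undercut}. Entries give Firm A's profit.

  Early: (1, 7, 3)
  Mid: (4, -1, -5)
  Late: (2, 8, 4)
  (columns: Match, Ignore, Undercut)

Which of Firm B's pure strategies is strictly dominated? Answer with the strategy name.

Ignore

Undercut holds Firm A's payoff strictly below Ignore in every row: 3 < 7, -5 < -1, 4 < 8.
So Ignore is strictly dominated for Firm B.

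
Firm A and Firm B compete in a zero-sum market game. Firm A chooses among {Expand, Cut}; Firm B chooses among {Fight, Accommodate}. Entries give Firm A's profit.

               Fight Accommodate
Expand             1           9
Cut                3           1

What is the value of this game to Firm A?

Row minima: Expand → 1, Cut → 1; maximin = 1.
Column maxima: Fight → 3, Accommodate → 9; minimax = 3.
1 ≠ 3, so there is no saddle point; optimal play is mixed.
Let Firm A play Expand with probability p. Expected payoff against Fight: 1p + 3(1−p) = −2p + 3; against Accommodate: 9p + 1(1−p) = 8p + 1.
Setting these equal: −2p + 3 = 8p + 1 ⇒ −10p = -2 ⇒ p = 1/5, and the value is (-2)·(1/5) + 3 = 13/5.
For Firm B: with q = P(Fight), equating Expand's and Cut's payoffs gives −8q + 9 = 2q + 1 ⇒ q = 4/5.

13/5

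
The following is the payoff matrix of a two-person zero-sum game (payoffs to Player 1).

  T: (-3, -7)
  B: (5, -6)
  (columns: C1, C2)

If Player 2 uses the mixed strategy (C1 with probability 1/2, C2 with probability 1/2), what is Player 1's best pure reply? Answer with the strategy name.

Expected payoff of T: (1/2)·(-3) + (1/2)·(-7) = -5.
Expected payoff of B: (1/2)·5 + (1/2)·(-6) = -1/2.
The largest is -1/2, so Player 1's best response is B.

B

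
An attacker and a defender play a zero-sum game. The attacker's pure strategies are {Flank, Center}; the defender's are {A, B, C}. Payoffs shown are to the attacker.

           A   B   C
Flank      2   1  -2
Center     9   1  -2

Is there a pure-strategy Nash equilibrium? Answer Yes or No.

Row minima: Flank → -2, Center → -2; maximin = -2.
Column maxima: A → 9, B → 1, C → -2; minimax = -2.
maximin = minimax = -2, so a saddle point exists.

Yes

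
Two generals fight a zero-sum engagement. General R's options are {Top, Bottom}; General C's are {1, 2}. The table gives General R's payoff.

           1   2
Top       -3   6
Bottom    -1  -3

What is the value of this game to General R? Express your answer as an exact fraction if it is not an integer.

-15/11

Row minima: Top → -3, Bottom → -3; maximin = -3.
Column maxima: 1 → -1, 2 → 6; minimax = -1.
-3 ≠ -1, so there is no saddle point; optimal play is mixed.
Let General R play Top with probability p. Expected payoff against 1: (-3)p + (-1)(1−p) = −2p − 1; against 2: 6p + (-3)(1−p) = 9p − 3.
Setting these equal: −2p − 1 = 9p − 3 ⇒ −11p = -2 ⇒ p = 2/11, and the value is (-2)·(2/11) − 1 = -15/11.
For General C: with q = P(1), equating Top's and Bottom's payoffs gives −9q + 6 = 2q − 3 ⇒ q = 9/11.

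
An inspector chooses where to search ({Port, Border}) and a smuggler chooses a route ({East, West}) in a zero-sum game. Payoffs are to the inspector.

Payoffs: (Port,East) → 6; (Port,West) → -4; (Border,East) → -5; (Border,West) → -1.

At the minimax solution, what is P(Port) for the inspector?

Row minima: Port → -4, Border → -5; maximin = -4.
Column maxima: East → 6, West → -1; minimax = -1.
-4 ≠ -1, so there is no saddle point; optimal play is mixed.
Let the inspector play Port with probability p. Expected payoff against East: 6p + (-5)(1−p) = 11p − 5; against West: (-4)p + (-1)(1−p) = −3p − 1.
Setting these equal: 11p − 5 = −3p − 1 ⇒ 14p = 4 ⇒ p = 2/7, and the value is (11)·(2/7) − 5 = -13/7.
For the smuggler: with q = P(East), equating Port's and Border's payoffs gives 10q − 4 = −4q − 1 ⇒ q = 3/14.

2/7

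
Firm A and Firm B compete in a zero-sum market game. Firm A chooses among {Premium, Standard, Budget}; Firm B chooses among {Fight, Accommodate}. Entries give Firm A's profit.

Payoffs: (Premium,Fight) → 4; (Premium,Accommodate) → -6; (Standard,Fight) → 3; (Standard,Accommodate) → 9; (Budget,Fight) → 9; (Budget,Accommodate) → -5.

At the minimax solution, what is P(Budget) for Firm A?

3/10

Row minima: Premium → -6, Standard → 3, Budget → -5; maximin = 3.
Column maxima: Fight → 9, Accommodate → 9; minimax = 9.
3 ≠ 9, so there is no saddle point; optimal play is mixed.
Premium is strictly dominated by Budget, so Firm A never plays it.
On the remaining 2×2 (Standard, Budget vs Fight, Accommodate):
Let Firm A play Standard with probability p. Expected payoff against Fight: 3p + 9(1−p) = −6p + 9; against Accommodate: 9p + (-5)(1−p) = 14p − 5.
Setting these equal: −6p + 9 = 14p − 5 ⇒ −20p = -14 ⇒ p = 7/10, and the value is (-6)·(7/10) + 9 = 24/5.
For Firm B: with q = P(Fight), equating Standard's and Budget's payoffs gives −6q + 9 = 14q − 5 ⇒ q = 7/10.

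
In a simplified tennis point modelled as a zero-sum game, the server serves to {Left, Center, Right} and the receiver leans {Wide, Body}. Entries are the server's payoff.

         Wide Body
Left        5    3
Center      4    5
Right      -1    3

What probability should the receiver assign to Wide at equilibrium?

2/3

Row minima: Left → 3, Center → 4, Right → -1; maximin = 4.
Column maxima: Wide → 5, Body → 5; minimax = 5.
4 ≠ 5, so there is no saddle point; optimal play is mixed.
Right is strictly dominated by Center, so the server never plays it.
On the remaining 2×2 (Left, Center vs Wide, Body):
Let the server play Left with probability p. Expected payoff against Wide: 5p + 4(1−p) = p + 4; against Body: 3p + 5(1−p) = −2p + 5.
Setting these equal: p + 4 = −2p + 5 ⇒ 3p = 1 ⇒ p = 1/3, and the value is (1)·(1/3) + 4 = 13/3.
For the receiver: with q = P(Wide), equating Left's and Center's payoffs gives 2q + 3 = −q + 5 ⇒ q = 2/3.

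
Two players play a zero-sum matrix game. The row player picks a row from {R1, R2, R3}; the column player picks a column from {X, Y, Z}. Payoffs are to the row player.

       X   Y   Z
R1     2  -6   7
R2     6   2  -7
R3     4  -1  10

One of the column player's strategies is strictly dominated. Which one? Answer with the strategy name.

X

Y holds the row player's payoff strictly below X in every row: -6 < 2, 2 < 6, -1 < 4.
So X is strictly dominated for the column player.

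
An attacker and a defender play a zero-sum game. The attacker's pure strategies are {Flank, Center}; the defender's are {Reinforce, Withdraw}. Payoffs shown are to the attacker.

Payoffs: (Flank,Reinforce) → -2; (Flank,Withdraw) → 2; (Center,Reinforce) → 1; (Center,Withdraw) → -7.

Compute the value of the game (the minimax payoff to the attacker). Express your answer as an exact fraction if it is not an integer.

Row minima: Flank → -2, Center → -7; maximin = -2.
Column maxima: Reinforce → 1, Withdraw → 2; minimax = 1.
-2 ≠ 1, so there is no saddle point; optimal play is mixed.
Let the attacker play Flank with probability p. Expected payoff against Reinforce: (-2)p + 1(1−p) = −3p + 1; against Withdraw: 2p + (-7)(1−p) = 9p − 7.
Setting these equal: −3p + 1 = 9p − 7 ⇒ −12p = -8 ⇒ p = 2/3, and the value is (-3)·(2/3) + 1 = -1.
For the defender: with q = P(Reinforce), equating Flank's and Center's payoffs gives −4q + 2 = 8q − 7 ⇒ q = 3/4.

-1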